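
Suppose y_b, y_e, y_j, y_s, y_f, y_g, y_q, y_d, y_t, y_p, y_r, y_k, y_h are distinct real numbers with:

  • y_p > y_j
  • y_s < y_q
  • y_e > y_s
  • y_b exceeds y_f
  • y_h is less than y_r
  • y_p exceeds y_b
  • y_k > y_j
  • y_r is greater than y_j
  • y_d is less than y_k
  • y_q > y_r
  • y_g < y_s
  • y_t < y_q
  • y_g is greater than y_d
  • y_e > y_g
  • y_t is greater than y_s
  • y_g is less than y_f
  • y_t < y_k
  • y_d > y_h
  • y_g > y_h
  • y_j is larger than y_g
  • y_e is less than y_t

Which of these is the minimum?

y_h

y_d is not least since y_h < y_d; y_g is not least since y_h < y_g; y_j is not least since y_g < y_j; y_s is not least since y_g < y_s; y_f is not least since y_g < y_f; y_e is not least since y_s < y_e; y_t is not least since y_e < y_t; y_b is not least since y_f < y_b; y_p is not least since y_b < y_p; y_r is not least since y_j < y_r; y_q is not least since y_s < y_q; y_k is not least since y_d < y_k.
Only y_h has nothing below it, so y_h is the minimum.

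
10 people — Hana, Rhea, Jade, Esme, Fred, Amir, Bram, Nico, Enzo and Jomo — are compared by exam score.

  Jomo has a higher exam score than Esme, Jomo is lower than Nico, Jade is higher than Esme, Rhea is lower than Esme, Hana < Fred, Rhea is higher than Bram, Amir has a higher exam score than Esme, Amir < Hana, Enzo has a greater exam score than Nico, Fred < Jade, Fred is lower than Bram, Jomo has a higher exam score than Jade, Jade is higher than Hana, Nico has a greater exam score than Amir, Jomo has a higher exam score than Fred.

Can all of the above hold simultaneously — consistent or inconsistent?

Chaining the given relations yields Amir < Hana < Fred < Bram < Rhea < Esme, so Amir < Esme. But one relation states Esme < Amir. These cannot both hold.

inconsistent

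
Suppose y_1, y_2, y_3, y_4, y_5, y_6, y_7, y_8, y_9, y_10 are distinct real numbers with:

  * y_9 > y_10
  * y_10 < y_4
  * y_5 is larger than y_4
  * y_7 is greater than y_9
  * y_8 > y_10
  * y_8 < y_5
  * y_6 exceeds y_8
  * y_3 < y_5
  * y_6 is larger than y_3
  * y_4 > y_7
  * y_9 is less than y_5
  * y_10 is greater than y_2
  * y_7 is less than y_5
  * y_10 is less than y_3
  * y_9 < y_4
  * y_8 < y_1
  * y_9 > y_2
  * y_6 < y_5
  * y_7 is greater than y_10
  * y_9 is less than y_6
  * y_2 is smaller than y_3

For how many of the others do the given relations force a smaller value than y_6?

5

The elements the relations force below y_6 are y_2, y_10, y_9, y_8, y_3 — no chain reaches any other.
That is 5.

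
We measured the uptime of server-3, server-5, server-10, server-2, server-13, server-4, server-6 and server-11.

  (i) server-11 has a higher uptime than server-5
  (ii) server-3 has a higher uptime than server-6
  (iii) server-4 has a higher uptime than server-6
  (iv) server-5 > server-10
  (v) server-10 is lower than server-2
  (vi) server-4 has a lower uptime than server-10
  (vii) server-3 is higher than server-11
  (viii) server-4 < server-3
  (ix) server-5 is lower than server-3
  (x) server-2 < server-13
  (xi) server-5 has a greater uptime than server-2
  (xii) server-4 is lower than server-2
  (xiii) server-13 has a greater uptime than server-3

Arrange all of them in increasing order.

Each adjacent pair is fixed by a given relation: server-6 < server-4; server-4 < server-10; server-10 < server-2; server-2 < server-5; server-5 < server-11; server-11 < server-3; server-3 < server-13. Chaining them end to end gives the full order.

server-6 < server-4 < server-10 < server-2 < server-5 < server-11 < server-3 < server-13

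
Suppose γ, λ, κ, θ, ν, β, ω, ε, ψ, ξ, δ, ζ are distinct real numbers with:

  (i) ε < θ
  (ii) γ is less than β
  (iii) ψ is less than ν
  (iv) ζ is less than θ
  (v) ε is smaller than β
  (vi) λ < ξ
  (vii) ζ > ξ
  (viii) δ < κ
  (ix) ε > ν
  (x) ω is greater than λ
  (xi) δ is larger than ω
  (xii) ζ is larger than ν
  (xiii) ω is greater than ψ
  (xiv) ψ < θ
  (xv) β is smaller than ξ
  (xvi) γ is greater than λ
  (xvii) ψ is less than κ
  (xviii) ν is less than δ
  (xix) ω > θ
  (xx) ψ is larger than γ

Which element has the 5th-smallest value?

ε

The consecutive relations fix a unique order: λ < γ < ψ < ν < ε < β < ξ < ζ < θ < ω < δ < κ.
Counting 5 from the smallest end gives ε.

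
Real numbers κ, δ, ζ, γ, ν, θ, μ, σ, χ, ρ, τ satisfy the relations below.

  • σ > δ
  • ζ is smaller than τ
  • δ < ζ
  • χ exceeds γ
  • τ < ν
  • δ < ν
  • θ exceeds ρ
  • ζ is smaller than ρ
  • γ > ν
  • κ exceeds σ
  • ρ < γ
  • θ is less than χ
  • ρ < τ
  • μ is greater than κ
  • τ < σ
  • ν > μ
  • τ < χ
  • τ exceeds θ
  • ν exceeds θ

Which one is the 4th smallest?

θ

Piecing the relations together gives one ordering: δ < ζ < ρ < θ < τ < σ < κ < μ < ν < γ < χ.
Counting 4 from the smallest end gives θ.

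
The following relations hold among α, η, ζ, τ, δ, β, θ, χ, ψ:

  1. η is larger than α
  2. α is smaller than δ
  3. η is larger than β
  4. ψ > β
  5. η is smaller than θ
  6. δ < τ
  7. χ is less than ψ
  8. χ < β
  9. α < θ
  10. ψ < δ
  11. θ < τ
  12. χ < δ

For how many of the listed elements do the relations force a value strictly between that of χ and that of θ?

The relations place χ below θ. An element lies strictly between them when it is forced above χ and also forced below θ.
Above χ: {β, ψ, η, δ, τ}. Below θ: {β, α, η}.
Intersection: {β, η} — 2.

2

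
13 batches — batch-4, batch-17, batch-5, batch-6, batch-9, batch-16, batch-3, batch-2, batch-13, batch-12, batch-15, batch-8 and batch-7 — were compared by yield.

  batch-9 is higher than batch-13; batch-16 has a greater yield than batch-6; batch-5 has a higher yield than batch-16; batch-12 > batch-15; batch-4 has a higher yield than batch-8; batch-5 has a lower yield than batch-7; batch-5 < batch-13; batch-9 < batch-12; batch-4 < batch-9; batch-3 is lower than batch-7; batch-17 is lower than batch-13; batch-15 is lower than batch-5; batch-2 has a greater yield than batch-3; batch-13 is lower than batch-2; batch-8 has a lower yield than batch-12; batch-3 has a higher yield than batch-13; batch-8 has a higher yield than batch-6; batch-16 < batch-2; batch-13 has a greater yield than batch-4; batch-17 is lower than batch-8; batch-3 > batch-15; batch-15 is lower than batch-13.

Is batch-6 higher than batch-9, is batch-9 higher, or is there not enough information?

batch-9

Following the relations from batch-6: batch-6 < batch-16 < batch-5 < batch-13 < batch-9.
So batch-9 is higher.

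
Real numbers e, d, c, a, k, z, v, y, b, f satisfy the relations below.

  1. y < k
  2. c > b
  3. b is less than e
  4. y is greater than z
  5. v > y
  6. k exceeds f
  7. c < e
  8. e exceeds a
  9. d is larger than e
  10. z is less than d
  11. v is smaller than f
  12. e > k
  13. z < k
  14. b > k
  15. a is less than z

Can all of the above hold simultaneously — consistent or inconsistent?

consistent

The single ordering a < z < y < v < f < k < b < c < e < d satisfies every listed relation, so no contradiction arises.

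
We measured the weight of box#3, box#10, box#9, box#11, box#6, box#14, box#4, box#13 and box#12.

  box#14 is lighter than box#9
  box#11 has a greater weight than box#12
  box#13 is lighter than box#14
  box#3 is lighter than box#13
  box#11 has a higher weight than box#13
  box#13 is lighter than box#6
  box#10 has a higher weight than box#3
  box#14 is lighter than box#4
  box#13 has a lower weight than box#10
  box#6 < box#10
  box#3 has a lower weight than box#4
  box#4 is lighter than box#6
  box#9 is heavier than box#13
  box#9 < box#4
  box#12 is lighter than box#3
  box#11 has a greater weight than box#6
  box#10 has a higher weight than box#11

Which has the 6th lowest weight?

Chaining the given pairs: box#12 < box#3 < box#13 < box#14 < box#9 < box#4 < box#6 < box#11 < box#10.
Counting 6 from the smallest end gives box#4.

box#4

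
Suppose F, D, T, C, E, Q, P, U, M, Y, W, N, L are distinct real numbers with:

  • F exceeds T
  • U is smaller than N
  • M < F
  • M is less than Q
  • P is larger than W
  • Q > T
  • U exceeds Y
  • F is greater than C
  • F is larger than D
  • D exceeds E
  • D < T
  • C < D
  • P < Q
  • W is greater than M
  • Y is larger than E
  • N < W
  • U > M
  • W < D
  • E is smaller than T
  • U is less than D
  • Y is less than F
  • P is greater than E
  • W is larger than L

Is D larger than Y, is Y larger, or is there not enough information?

Following the relations from Y: Y < U < N < W < D.
So D is larger.

D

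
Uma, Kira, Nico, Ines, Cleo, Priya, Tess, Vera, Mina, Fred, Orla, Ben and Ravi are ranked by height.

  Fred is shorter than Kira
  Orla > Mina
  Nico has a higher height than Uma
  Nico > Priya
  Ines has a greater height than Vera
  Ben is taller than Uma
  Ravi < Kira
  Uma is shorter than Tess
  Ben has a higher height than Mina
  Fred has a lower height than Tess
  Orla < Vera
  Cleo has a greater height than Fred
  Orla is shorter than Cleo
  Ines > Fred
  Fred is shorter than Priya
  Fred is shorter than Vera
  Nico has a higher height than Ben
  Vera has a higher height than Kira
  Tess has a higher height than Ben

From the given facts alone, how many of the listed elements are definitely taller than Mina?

The elements the relations force above Mina are Orla, Cleo, Ben, Nico, Vera, Tess, Ines — no chain reaches any other.
That is 7.

7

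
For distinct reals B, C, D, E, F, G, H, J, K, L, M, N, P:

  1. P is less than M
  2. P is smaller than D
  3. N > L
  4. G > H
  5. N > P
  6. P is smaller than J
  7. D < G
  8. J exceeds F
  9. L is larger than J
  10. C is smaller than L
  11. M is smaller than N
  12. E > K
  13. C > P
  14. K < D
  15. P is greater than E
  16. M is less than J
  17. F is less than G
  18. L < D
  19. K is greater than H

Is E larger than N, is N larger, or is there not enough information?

N

E < P and P < J give E < J.
Then J < L extends the chain to L.
Then L < N extends the chain to N.
So N is larger.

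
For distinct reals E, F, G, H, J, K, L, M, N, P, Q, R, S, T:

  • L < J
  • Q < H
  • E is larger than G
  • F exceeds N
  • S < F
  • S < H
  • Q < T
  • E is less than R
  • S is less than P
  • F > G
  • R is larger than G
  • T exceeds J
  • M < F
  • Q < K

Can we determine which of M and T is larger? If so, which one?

Following every chain through T: below T we get Q, L, J.
M is not reached, and no chain runs the other way from M to T.
So the given relations leave the order of T and M undetermined.

undetermined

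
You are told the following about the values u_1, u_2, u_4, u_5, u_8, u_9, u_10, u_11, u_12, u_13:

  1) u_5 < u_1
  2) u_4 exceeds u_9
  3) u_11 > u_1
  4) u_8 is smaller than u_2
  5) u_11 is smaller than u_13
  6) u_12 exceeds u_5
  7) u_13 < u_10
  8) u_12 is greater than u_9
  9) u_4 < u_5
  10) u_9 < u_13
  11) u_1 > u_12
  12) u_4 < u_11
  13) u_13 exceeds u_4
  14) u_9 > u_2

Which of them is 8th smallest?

u_11

Chaining the given pairs: u_8 < u_2 < u_9 < u_4 < u_5 < u_12 < u_1 < u_11 < u_13 < u_10.
The 8th smallest is u_11.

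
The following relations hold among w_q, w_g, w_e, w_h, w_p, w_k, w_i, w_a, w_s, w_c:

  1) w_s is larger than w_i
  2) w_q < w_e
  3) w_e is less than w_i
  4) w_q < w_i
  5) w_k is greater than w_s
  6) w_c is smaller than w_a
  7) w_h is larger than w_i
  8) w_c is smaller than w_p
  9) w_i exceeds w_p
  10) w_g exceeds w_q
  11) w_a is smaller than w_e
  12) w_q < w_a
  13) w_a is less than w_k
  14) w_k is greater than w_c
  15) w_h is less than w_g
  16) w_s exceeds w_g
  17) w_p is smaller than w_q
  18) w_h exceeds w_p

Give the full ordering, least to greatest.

The consecutive links are each given: w_c < w_p; w_p < w_q; w_q < w_a; w_a < w_e; w_e < w_i; w_i < w_h; w_h < w_g; w_g < w_s; w_s < w_k.

w_c < w_p < w_q < w_a < w_e < w_i < w_h < w_g < w_s < w_k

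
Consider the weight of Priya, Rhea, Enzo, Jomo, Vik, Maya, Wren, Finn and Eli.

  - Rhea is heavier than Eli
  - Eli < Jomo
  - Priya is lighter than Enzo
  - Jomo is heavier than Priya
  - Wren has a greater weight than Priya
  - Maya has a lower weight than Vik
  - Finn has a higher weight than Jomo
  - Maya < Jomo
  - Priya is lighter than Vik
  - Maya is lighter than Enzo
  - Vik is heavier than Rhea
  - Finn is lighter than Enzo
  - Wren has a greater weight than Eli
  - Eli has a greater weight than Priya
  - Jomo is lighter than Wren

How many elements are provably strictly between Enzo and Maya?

2

The relations place Maya below Enzo. An element lies strictly between them when it is forced above Maya and also forced below Enzo.
Above Maya: {Jomo, Vik, Finn, Wren}. Below Enzo: {Priya, Eli, Jomo, Finn}.
Intersection: {Jomo, Finn} — 2.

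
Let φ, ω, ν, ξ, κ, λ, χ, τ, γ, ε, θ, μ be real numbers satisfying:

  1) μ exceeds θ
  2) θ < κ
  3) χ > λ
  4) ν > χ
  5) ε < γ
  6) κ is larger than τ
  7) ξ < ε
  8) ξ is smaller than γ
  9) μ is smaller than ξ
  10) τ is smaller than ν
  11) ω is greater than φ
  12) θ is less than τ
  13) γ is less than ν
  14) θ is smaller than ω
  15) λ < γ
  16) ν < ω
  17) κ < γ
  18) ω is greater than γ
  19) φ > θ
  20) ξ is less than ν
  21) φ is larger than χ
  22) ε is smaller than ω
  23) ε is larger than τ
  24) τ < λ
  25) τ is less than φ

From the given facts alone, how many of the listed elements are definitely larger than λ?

5

The elements the relations force above λ are γ, χ, ν, φ, ω — no chain reaches any other.
That is 5.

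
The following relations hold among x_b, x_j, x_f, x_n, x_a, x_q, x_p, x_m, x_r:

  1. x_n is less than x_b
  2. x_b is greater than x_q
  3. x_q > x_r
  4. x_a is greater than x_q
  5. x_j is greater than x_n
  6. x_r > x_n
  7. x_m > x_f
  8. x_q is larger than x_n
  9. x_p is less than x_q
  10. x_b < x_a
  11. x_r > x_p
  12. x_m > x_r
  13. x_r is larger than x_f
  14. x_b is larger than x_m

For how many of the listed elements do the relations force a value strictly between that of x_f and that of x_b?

3

The relations place x_f below x_b. An element lies strictly between them when it is forced above x_f and also forced below x_b.
Above x_f: {x_r, x_m, x_q, x_a}. Below x_b: {x_p, x_n, x_r, x_m, x_q}.
Intersection: {x_r, x_m, x_q} — 3.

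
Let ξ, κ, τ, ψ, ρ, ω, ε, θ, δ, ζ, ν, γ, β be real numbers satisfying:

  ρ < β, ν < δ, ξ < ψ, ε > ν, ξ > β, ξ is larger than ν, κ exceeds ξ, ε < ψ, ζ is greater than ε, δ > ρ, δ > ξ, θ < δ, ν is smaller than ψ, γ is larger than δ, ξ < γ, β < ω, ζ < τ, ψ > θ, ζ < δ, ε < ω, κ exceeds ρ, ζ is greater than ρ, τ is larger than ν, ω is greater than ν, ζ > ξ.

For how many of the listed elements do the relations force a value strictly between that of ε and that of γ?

The relations place ε below γ. An element lies strictly between them when it is forced above ε and also forced below γ.
Above ε: {ζ, δ, ω, τ, ψ}. Below γ: {ρ, θ, β, ν, ξ, ζ, δ}.
Intersection: {ζ, δ} — 2.

2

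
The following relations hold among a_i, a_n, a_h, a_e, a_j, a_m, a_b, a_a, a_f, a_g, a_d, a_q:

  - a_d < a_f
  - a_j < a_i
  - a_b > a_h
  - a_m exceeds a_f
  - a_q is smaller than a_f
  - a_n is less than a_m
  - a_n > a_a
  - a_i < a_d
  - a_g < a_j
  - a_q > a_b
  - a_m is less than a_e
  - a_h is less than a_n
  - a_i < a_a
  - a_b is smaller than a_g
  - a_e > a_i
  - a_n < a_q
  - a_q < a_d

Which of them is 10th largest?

a_g

The consecutive relations fix a unique order: a_h < a_b < a_g < a_j < a_i < a_a < a_n < a_q < a_d < a_f < a_m < a_e.
The 10th largest is a_g.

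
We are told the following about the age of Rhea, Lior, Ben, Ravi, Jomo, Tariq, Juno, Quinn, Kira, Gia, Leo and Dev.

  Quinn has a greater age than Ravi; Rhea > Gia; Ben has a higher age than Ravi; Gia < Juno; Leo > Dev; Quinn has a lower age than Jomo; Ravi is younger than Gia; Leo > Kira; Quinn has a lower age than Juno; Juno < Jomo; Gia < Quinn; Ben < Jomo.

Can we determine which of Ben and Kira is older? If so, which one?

Following every chain through Kira: above Kira we get Leo.
Ben is not reached, and no chain runs the other way from Ben to Kira.
So the given relations leave the order of Kira and Ben undetermined.

undetermined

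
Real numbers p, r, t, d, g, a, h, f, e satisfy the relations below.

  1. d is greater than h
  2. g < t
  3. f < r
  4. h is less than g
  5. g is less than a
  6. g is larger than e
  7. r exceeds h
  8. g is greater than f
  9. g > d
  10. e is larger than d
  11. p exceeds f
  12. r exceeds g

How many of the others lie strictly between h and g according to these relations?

2

Chaining upward from h reaches: d, e, t, r, a.
Chaining downward from g reaches: f, d, e.
Strictly between h and g are those in both lists: d, e — 2 elements.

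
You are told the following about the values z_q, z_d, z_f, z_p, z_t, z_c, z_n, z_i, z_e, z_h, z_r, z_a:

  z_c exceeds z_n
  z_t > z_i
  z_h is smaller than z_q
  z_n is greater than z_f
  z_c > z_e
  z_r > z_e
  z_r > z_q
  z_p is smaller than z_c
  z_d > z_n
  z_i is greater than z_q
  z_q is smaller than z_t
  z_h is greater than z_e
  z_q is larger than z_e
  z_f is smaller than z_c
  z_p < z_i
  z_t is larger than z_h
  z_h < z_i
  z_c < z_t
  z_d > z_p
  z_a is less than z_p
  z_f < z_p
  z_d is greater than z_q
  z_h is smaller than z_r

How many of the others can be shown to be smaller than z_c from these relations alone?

5

From z_c the given relations immediately reach z_e, z_f, z_p, z_n.
From those, z_a — 5 in total.
No other element is forced below z_c by the given relations, so the count is 5.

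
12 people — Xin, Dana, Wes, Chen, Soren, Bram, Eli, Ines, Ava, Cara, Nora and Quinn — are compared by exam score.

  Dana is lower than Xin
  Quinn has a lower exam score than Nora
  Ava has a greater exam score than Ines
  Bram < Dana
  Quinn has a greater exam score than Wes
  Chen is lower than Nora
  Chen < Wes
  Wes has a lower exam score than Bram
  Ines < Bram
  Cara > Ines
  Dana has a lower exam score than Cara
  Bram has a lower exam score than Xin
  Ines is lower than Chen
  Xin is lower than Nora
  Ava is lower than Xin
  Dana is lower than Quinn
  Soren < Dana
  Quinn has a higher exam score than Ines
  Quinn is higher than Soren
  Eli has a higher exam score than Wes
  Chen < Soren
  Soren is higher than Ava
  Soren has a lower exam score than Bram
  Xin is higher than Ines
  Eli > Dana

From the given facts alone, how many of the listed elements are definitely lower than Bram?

5

The elements the relations force below Bram are Ines, Chen, Ava, Wes, Soren — no chain reaches any other.
That is 5.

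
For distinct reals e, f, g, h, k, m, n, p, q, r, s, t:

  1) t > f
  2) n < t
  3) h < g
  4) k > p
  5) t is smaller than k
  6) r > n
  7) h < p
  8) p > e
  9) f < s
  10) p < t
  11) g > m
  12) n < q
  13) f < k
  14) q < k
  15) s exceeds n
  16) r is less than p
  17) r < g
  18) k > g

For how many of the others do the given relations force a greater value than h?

4

Directly above h: p, g.
One step further: t, k (4 so far).
Nothing else is reachable above h; 4 in all.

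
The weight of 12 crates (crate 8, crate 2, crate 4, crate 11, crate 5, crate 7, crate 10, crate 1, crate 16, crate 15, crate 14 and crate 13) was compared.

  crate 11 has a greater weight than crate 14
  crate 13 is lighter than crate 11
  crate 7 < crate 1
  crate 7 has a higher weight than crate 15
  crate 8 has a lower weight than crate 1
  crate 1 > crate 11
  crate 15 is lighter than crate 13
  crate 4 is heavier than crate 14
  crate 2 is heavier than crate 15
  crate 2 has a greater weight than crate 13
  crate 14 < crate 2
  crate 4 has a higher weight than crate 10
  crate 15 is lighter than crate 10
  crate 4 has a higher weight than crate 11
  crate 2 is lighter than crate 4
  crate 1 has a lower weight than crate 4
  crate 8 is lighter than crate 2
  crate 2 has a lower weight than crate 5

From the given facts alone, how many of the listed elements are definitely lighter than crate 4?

9

From crate 4 the given relations immediately reach crate 10, crate 14, crate 2, crate 11, crate 1.
From those, crate 8, crate 15, crate 13, crate 7 — 9 in total.
No other element is forced below crate 4 by the given relations, so the count is 9.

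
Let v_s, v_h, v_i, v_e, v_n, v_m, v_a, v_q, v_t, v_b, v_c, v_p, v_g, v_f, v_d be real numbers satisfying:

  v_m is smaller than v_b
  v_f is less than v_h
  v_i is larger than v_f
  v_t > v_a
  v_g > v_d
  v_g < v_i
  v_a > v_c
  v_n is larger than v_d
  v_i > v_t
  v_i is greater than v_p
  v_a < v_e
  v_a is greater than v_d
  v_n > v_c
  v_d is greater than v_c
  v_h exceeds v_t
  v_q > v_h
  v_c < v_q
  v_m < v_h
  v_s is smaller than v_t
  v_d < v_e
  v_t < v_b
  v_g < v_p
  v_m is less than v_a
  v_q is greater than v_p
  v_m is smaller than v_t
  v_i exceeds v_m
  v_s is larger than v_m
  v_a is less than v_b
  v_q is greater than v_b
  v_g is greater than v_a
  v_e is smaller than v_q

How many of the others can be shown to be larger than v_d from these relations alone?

10

Directly above v_d: v_a, v_g, v_n, v_e.
One step further: v_t, v_p, v_b, v_i, v_q (9 so far).
One step further: v_h (10 so far).
No other element is forced above v_d by the given relations, so the count is 10.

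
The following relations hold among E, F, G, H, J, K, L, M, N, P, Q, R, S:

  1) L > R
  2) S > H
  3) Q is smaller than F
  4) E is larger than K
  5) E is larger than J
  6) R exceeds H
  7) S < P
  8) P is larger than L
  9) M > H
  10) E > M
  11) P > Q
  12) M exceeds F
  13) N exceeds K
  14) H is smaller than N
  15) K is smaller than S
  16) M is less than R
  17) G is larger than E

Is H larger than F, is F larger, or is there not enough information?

undetermined

Following every chain through H: above H we get N, M, S, R, E, L, G, P.
F is not reached, and no chain runs the other way from F to H.
So the given relations leave the order of H and F undetermined.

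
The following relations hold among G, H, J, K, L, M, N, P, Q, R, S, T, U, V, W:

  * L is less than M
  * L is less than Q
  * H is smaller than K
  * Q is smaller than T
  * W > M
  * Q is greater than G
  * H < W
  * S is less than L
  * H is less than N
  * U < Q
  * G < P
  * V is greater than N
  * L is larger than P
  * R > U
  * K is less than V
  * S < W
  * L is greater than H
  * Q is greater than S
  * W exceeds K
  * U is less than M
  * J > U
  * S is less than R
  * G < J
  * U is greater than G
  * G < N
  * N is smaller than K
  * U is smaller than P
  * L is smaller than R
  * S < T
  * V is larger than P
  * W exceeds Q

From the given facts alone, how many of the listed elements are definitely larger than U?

From U the given relations immediately reach P, R, M, Q, J.
From those, L, V, T, W — 9 in total.
No other element is forced above U by the given relations, so the count is 9.

9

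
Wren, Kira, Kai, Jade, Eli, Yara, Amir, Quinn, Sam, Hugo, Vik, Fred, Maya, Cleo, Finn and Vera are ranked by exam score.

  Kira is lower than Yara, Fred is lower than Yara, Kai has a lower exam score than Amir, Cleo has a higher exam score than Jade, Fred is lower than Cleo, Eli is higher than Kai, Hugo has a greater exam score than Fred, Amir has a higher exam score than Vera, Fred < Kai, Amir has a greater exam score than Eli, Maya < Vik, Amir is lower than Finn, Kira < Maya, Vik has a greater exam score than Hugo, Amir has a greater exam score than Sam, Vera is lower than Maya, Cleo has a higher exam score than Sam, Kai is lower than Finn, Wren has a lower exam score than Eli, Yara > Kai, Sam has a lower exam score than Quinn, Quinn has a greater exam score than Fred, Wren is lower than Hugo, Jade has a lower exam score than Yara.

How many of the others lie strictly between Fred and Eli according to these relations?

Chaining upward from Fred reaches: Kai, Hugo, Amir, Vik, Yara, Quinn, Cleo, Finn.
Chaining downward from Eli reaches: Wren, Kai.
Strictly between Fred and Eli are those in both lists: Kai — 1 element.

1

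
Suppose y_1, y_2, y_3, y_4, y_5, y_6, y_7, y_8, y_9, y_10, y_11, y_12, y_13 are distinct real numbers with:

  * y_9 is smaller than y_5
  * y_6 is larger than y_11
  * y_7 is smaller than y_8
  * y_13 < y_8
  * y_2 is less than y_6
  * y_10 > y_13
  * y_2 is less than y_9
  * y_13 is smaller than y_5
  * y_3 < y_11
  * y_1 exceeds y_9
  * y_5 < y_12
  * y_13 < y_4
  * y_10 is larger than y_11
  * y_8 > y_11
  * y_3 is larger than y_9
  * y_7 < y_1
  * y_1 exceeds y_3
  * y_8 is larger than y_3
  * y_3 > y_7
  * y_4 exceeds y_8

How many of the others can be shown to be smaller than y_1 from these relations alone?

From y_1 the given relations immediately reach y_7, y_9, y_3.
From those, y_2 — 4 in total.
No other element is forced below y_1 by the given relations, so the count is 4.

4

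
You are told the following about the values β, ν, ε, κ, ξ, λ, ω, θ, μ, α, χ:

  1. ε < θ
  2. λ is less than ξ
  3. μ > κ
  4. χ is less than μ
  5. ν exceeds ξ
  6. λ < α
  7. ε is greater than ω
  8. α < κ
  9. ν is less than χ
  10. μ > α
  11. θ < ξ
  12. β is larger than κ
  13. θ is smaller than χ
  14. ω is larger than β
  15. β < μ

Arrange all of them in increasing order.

Nothing is placed below λ, so it is least; from there λ < α; α < κ; κ < β; β < ω; ω < ε; ε < θ; θ < ξ; ξ < ν; ν < χ; χ < μ, each given directly.

λ < α < κ < β < ω < ε < θ < ξ < ν < χ < μ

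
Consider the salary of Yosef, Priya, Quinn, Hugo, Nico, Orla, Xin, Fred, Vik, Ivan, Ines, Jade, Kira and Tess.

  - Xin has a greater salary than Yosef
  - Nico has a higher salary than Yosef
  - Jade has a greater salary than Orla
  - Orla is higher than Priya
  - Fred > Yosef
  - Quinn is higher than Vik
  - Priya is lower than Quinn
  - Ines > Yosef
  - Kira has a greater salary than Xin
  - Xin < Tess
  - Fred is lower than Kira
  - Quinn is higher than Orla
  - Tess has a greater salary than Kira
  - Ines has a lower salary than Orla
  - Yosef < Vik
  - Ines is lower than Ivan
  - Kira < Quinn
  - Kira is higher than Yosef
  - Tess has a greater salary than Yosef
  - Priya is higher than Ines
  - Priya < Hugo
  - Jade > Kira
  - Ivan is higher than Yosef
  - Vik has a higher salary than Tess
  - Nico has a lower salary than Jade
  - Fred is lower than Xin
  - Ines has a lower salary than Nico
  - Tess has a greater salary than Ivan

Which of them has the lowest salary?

Chaining upward from Yosef: directly above it, Ines, Fred, Ivan, Xin, Kira, Tess, Vik, Nico; then Priya, Orla, Quinn, Jade; then Hugo.
That covers every other element, and nothing is given below Yosef, so Yosef is the lowest salary.

Yosef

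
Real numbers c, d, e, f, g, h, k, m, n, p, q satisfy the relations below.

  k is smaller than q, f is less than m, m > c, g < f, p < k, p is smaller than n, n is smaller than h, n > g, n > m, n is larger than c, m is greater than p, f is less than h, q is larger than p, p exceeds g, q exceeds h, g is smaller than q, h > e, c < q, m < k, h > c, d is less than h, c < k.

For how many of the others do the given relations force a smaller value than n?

Directly below n: g, p, c, m.
One step further: f (5 so far).
Nothing else is reachable below n; 5 in all.

5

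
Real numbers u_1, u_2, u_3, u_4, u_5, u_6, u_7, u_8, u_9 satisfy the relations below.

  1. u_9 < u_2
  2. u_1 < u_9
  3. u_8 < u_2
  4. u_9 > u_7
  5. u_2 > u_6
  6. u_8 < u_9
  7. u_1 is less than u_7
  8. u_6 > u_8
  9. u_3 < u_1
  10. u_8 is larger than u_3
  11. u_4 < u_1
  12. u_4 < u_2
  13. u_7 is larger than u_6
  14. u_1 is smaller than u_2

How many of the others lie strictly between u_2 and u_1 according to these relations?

Chaining upward from u_1 reaches: u_7, u_9.
Chaining downward from u_2 reaches: u_3, u_4, u_8, u_6, u_7, u_9.
Strictly between u_1 and u_2 are those in both lists: u_7, u_9 — 2 elements.

2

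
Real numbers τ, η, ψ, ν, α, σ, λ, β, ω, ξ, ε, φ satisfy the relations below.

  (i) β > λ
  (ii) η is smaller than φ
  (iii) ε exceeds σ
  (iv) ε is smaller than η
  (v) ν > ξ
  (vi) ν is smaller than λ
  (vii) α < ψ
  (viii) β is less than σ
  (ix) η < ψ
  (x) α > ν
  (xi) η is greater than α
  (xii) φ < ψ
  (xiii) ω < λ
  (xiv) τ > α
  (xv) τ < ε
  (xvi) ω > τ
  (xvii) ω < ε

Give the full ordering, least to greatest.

ξ < ν < α < τ < ω < λ < β < σ < ε < η < φ < ψ

The consecutive links are each given: ξ < ν; ν < α; α < τ; τ < ω; ω < λ; λ < β; β < σ; σ < ε; ε < η; η < φ; φ < ψ.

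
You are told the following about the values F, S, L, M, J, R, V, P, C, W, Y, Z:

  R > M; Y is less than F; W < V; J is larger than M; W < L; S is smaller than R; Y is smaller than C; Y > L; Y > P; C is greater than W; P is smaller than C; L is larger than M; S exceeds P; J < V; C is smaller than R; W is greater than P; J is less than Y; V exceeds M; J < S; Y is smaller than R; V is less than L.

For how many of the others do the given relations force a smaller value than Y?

6

The elements the relations force below Y are M, P, W, J, V, L — no chain reaches any other.
That is 6.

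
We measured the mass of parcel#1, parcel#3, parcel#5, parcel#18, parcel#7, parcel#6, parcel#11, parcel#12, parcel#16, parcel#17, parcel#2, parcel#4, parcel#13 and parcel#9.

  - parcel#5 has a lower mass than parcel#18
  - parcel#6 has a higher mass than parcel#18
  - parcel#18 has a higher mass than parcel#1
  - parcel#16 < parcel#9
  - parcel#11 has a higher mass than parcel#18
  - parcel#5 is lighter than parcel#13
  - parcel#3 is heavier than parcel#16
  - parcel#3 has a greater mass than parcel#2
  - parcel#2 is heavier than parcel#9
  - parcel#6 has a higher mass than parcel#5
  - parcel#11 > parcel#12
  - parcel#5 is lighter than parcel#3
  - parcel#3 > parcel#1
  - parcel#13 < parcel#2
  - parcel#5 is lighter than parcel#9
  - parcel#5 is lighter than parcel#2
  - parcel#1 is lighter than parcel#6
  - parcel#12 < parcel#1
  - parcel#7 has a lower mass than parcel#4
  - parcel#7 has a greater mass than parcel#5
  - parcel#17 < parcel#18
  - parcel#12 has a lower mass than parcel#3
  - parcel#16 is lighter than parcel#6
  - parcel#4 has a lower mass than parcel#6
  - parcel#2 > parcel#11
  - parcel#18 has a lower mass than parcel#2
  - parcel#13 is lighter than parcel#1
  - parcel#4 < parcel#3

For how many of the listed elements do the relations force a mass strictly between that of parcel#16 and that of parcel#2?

The relations place parcel#16 below parcel#2. An element lies strictly between them when it is forced above parcel#16 and also forced below parcel#2.
Above parcel#16: {parcel#9, parcel#6, parcel#3}. Below parcel#2: {parcel#5, parcel#12, parcel#13, parcel#9, parcel#17, parcel#1, parcel#18, parcel#11}.
Intersection: {parcel#9} — 1.

1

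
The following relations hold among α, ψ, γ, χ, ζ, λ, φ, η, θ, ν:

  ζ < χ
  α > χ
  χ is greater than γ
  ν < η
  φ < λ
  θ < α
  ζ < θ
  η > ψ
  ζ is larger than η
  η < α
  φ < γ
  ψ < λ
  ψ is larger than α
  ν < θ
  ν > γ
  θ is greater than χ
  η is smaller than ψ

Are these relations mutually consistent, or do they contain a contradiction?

We have ψ < η stated directly, yet also η < ζ < χ < θ < α < ψ by chaining the others — so η < ψ. Contradiction.

inconsistent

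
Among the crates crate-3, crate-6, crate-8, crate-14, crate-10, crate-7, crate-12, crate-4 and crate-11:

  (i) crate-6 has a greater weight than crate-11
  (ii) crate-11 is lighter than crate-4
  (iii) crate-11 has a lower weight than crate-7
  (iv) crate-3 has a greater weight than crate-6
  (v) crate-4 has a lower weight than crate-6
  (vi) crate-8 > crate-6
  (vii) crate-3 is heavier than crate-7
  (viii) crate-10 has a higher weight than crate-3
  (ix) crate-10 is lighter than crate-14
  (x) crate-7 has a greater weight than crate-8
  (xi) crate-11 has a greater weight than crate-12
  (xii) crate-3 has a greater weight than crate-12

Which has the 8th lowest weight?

crate-10

Piecing the relations together gives one ordering: crate-12 < crate-11 < crate-4 < crate-6 < crate-8 < crate-7 < crate-3 < crate-10 < crate-14.
The 8th smallest is crate-10.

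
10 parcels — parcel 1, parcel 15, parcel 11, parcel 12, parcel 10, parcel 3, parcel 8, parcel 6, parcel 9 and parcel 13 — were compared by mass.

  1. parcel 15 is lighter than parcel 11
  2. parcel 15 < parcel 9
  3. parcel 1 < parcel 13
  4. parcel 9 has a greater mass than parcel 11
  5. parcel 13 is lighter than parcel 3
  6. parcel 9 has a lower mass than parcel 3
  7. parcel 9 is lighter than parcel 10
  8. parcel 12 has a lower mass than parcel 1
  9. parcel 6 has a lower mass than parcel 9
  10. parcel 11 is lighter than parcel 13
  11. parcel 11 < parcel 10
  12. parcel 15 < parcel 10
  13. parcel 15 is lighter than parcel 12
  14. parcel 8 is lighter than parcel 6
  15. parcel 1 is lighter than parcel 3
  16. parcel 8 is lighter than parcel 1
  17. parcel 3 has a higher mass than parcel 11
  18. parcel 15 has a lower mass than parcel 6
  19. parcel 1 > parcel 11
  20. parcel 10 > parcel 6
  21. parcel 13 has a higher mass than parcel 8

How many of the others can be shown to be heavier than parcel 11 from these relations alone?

The elements the relations force above parcel 11 are parcel 1, parcel 13, parcel 9, parcel 10, parcel 3 — no chain reaches any other.
That is 5.

5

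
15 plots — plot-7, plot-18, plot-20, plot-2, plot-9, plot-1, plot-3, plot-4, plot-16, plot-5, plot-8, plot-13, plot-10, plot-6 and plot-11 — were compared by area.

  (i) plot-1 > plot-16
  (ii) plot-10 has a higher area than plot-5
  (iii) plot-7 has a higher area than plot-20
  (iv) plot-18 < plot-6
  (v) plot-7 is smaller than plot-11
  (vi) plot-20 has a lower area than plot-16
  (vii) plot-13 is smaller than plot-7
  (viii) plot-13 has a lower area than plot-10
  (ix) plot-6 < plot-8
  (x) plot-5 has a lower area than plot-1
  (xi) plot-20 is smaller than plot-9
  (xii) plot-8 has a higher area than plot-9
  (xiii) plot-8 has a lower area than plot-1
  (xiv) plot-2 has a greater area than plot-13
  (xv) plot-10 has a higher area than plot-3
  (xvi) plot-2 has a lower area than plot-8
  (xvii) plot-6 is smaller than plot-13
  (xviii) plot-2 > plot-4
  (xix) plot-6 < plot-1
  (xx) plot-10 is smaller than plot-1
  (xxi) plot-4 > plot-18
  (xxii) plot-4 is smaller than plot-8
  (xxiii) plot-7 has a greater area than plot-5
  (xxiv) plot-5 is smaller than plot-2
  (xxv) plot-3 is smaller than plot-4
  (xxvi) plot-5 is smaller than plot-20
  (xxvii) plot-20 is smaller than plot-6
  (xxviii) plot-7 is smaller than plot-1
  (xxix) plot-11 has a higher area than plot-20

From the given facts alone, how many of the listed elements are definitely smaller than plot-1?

13

The elements the relations force below plot-1 are plot-5, plot-18, plot-3, plot-20, plot-6, plot-9, plot-13, plot-16, plot-4, plot-7, plot-2, plot-8, plot-10 — no chain reaches any other.
That is 13.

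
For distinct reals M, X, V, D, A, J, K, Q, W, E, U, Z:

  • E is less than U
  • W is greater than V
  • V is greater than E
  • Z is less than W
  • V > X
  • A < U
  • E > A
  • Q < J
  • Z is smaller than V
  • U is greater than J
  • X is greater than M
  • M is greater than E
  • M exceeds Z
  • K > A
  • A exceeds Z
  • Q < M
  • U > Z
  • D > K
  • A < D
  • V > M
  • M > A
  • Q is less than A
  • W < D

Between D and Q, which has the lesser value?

Chaining the given relations: Q < M < X < V < W < D.
So Q < D; Q is the smaller of the two.

Q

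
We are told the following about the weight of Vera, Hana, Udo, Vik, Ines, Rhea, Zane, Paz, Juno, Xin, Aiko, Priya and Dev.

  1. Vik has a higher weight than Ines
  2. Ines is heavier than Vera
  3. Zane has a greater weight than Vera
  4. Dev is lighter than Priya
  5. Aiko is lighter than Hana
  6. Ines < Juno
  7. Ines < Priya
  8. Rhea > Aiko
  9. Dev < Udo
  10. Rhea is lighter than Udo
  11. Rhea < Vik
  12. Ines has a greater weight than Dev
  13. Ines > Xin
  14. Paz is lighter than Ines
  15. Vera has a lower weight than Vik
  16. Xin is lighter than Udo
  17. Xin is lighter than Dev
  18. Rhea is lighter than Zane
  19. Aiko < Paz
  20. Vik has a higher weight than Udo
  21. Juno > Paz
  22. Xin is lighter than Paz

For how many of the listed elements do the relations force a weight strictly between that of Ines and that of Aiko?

1

Chaining upward from Aiko reaches: Rhea, Hana, Zane, Paz, Priya, Udo, Juno, Vik.
Chaining downward from Ines reaches: Xin, Vera, Paz, Dev.
Strictly between Aiko and Ines are those in both lists: Paz — 1 element.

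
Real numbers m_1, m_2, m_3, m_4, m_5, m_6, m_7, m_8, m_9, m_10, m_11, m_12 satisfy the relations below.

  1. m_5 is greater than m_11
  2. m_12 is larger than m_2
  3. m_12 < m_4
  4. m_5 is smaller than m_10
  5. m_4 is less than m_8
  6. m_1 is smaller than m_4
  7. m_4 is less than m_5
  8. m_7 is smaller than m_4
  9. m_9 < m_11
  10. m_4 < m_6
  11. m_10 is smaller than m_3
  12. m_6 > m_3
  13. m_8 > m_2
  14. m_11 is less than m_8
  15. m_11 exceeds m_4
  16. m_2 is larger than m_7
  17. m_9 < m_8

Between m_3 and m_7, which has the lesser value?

m_7

Chaining the given relations: m_7 < m_2 < m_12 < m_4 < m_11 < m_5 < m_10 < m_3.
So m_7 < m_3; m_7 is the smaller of the two.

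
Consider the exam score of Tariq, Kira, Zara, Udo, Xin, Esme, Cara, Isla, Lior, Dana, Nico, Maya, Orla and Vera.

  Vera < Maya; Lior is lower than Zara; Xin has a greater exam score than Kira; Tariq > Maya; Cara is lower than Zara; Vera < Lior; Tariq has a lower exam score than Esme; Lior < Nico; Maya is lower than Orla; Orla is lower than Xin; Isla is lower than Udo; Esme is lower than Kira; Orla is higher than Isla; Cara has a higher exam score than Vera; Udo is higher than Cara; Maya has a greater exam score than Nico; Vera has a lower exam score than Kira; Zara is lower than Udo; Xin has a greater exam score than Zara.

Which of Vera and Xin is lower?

The relevant relations are Vera < Lior; Lior < Nico; Nico < Maya; Maya < Tariq; Tariq < Esme; Esme < Kira; Kira < Xin.
Chaining these gives Vera < Lior < Nico < Maya < Tariq < Esme < Kira < Xin.
So Vera < Xin; Vera is the lower of the two.

Vera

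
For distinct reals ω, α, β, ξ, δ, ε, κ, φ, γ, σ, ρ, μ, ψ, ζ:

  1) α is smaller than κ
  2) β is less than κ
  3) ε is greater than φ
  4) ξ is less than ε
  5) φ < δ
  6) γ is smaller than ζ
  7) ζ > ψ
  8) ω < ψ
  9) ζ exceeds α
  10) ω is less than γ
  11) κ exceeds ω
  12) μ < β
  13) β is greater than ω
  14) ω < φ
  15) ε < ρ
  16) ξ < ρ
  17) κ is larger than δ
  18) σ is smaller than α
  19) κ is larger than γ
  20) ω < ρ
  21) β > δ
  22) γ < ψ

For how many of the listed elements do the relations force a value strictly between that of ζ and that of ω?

2

The relations place ω below ζ. An element lies strictly between them when it is forced above ω and also forced below ζ.
Above ω: {γ, φ, δ, β, ψ, κ, ε, ρ}. Below ζ: {σ, γ, α, ψ}.
Intersection: {γ, ψ} — 2.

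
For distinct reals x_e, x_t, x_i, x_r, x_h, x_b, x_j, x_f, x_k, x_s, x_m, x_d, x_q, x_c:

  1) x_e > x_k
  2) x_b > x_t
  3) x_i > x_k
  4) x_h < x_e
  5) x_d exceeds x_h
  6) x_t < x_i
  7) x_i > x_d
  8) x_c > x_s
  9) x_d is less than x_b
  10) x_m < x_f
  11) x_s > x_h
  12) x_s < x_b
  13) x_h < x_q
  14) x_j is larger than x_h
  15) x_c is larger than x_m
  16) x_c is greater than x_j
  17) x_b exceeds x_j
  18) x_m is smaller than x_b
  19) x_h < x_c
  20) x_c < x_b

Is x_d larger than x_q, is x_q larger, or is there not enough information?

undetermined

Following every chain through x_d: above x_d we get x_b, x_i; below x_d we get x_h.
x_q is not reached, and no chain runs the other way from x_q to x_d.
So the given relations leave the order of x_d and x_q undetermined.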